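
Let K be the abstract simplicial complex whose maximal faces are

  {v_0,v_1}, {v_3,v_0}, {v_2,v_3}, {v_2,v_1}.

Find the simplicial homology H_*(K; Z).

Take the total order v_0 < v_1 < v_2 < v_3 on the vertex set. Then K (dimension 1) consists of the simplices:

  0-simplices (4): [v_0], [v_1], [v_2], [v_3]
  1-simplices (4): [v_0,v_1], [v_0,v_3], [v_1,v_2], [v_2,v_3]

Hence C_0 ≅ Z^4, C_1 ≅ Z^4.

∂_1: C_1 → C_0 sends each edge [p,q] (with p < q) to q − p. For instance
  ∂[v_0,v_3] = [v_3] − [v_0].
The 4×4 boundary matrix has rank 3 and Smith normal form diag(1,1,1).

Now H_k = ker ∂_k / im ∂_{k+1}, so:

  H_0: rank C_0 − rank ∂_1 = 4 − 3 = 1, and the invariant factors of ∂_1 are all 1, so H_0 = Z.
  H_1: rank ker ∂_1 − rank ∂_2 = (4 − 3) − 0 = 1, and there is no ∂_2, so H_1 = Z.

As a check, the Euler characteristic is 4 − 4 = 0, which agrees with 1 − 1 = 0.

H_0 = Z,  H_1 = Z.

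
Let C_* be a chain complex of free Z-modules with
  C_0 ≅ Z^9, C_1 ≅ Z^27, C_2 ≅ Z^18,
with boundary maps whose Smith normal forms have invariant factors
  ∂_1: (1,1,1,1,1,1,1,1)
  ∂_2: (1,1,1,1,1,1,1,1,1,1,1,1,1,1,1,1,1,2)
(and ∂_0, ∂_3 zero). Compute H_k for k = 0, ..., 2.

H_0 = Z,  H_1 = Z ⊕ Z/2,  H_2 = 0.

H_0: b_0 = 9 − 0 − 8 = 1; torsion from ∂_1 factors > 1: none. So H_0 = Z.
H_1: b_1 = 27 − 8 − 18 = 1; torsion from ∂_2 factors > 1: [2]. So H_1 = Z ⊕ Z/2.
H_2: b_2 = 18 − 18 − 0 = 0; torsion from ∂_3 factors > 1: none. So H_2 = 0.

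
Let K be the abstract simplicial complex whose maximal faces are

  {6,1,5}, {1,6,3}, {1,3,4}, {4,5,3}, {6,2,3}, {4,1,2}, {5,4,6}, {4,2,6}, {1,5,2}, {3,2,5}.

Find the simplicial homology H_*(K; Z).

H_0 ≅ Z,  H_1 ≅ Z/2,  H_2 = 0.

Take the total order 1 < 2 < 3 < 4 < 5 < 6 on the vertex set. Then K (dimension 2) consists of the simplices:

  0-simplices (6): [1], [2], [3], [4], [5], [6]
  1-simplices (15): [1,2], [1,3], [1,4], [1,5], [1,6], [2,3], [2,4], [2,5], [2,6], [3,4], [3,5], [3,6], [4,5], [4,6], [5,6]
  2-simplices (10): [1,2,4], [1,2,5], [1,3,4], [1,3,6], [1,5,6], [2,3,5], [2,3,6], [2,4,6], [3,4,5], [4,5,6]

giving chain groups C_0 ≅ Z^6, C_1 ≅ Z^15, C_2 ≅ Z^10.

∂_1: C_1 → C_0 maps an edge to its endpoints' difference, ∂[p,q] = q − p.
This gives a 6×15 integer matrix of rank 5; reducing to Smith normal form yields diagonal entries (1,1,1,1,1).

∂_2: C_2 → C_1 sends each 2-simplex [p,q,r] to [q,r] − [p,r] + [p,q]. For instance
  ∂[2,3,5] = [3,5] − [2,5] + [2,3],
  ∂[1,2,4] = [2,4] − [1,4] + [1,2].
The 15×10 boundary matrix has rank 10 and Smith normal form diag(1,1,1,1,1,1,1,1,1,2).

From H_k ≅ ker(∂_k) / im(∂_{k+1}) we obtain:

  H_0: rank C_0 − rank ∂_1 = 6 − 5 = 1, and the invariant factors of ∂_1 are all 1, so H_0 ≅ Z.
  H_1: rank ker ∂_1 − rank ∂_2 = (15 − 5) − 10 = 0, and ∂_2 has invariant factor 2 > 1, so H_1 ≅ Z/2.
  H_2: rank ker ∂_2 − rank ∂_3 = (10 − 10) − 0 = 0, and there is no ∂_3, so H_2 ≅ 0.

(K is a triangulation of the real projective plane RP^2.)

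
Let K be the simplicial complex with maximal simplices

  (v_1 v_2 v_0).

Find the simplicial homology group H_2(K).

Order the vertices as v_0 < v_1 < v_2. Listing each simplex with vertices in this order, K has dimension 2 with simplices:

  0-simplices (3): [v_0], [v_1], [v_2]
  1-simplices (3): [v_0,v_1], [v_0,v_2], [v_1,v_2]
  2-simplices (1): [v_0,v_1,v_2]

giving chain groups C_0 ≅ Z^3, C_1 ≅ Z^3, C_2 ≅ Z^1.

Boundary ∂_1: C_1 → C_0 sends each edge [p,q] (with p < q) to q − p.
The 3×3 boundary matrix has rank 2 and Smith normal form diag(1,1).

The boundary map ∂_2: C_2 → C_1 acts by ∂[p,q,r] = [q,r] − [p,r] + [p,q]. For instance
  ∂[v_0,v_1,v_2] = [v_1,v_2] − [v_0,v_2] + [v_0,v_1].
The resulting 3×1 matrix has rank 1, and its Smith normal form has invariant factors (1).

Reading off H_k = ker ∂_k / im ∂_{k+1}:

  H_2: rank ker ∂_2 − rank ∂_3 = (1 − 1) − 0 = 0, and there is no ∂_3, so H_2 = 0.

H_2 = 0.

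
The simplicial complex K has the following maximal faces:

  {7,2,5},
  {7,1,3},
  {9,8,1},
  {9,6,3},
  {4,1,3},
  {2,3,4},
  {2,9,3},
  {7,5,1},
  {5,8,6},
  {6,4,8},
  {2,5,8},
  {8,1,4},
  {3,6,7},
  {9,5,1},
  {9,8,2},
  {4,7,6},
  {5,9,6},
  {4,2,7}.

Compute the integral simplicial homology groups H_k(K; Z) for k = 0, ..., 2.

H_0 ≅ Z,  H_1 ≅ Z ⊕ Z/2Z,  H_2 = 0.

We work with the vertex ordering 1 < 2 < 3 < 4 < 5 < 6 < 7 < 8 < 9. The simplices of K, each written with vertices in increasing order, are:

  0-simplices (9): [1], [2], [3], [4], [5], [6], [7], [8], [9]
  1-simplices (27): (27 of them)
  2-simplices (18): [1,3,4], [1,3,7], [1,4,8], [1,5,7], [1,5,9], [1,8,9], [2,3,4], [2,3,9], [2,4,7], [2,5,7], [2,5,8], [2,8,9], [3,6,7], [3,6,9], [4,6,7], [4,6,8], [5,6,8], [5,6,9]

so the chain groups are C_0 ≅ Z^9, C_1 ≅ Z^27, C_2 ≅ Z^18.

Boundary ∂_1: C_1 → C_0 is given by ∂[p,q] = [q] − [p]. For instance
  ∂[1,7] = [7] − [1].
The resulting 9×27 matrix has rank 8, and its Smith normal form has invariant factors (1,1,1,1,1,1,1,1).

Boundary ∂_2: C_2 → C_1 acts by ∂[p,q,r] = [q,r] − [p,r] + [p,q]. For instance
  ∂[1,4,8] = [4,8] − [1,8] + [1,4],
  ∂[3,6,7] = [6,7] − [3,7] + [3,6].
As a 27×18 matrix over Z this has rank 18, with invariant factors (1,1,1,1,1,1,1,1,1,1,1,1,1,1,1,1,1,2).

Reading off H_k = ker ∂_k / im ∂_{k+1}:

  H_0: rank C_0 − rank ∂_1 = 9 − 8 = 1, and the invariant factors of ∂_1 are all 1, so H_0 ≅ Z.
  H_1: rank ker ∂_1 − rank ∂_2 = (27 − 8) − 18 = 1, and ∂_2 has invariant factor 2 > 1, so H_1 ≅ Z ⊕ Z/2Z.
  H_2: rank ker ∂_2 − rank ∂_3 = (18 − 18) − 0 = 0, and there is no ∂_3, so H_2 ≅ 0.

As a check, the Euler characteristic is 9 − 27 + 18 = 0, which agrees with 1 − 1 + 0 = 0.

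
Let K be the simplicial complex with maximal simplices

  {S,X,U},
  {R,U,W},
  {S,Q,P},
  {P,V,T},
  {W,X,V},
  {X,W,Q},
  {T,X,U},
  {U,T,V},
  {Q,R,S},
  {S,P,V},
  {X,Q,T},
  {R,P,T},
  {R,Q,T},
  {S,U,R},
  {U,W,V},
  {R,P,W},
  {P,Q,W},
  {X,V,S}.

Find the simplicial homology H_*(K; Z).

We work with the vertex ordering P < Q < R < S < T < U < V < W < X. The simplices of K, each written with vertices in increasing order, are:

  0-simplices (9): P, Q, R, S, T, U, V, W, X
  1-simplices (27): PQ, PR, PS, PT, PV, PW, QR, QS, QT, QW, QX, RS, RT, RU, RW, SU, SV, SX, TU, TV, TX, UV, UW, UX, VW, VX, WX
  2-simplices (18): PQS, PQW, PRT, PRW, PSV, PTV, QRS, QRT, QTX, QWX, RSU, RUW, SUX, SVX, TUV, TUX, UVW, VWX

giving chain groups C_0 ≅ Z^9, C_1 ≅ Z^27, C_2 ≅ Z^18.

∂_1: C_1 → C_0 sends each edge [p,q] (with p < q) to q − p. For instance
  ∂SX = X − S.
This gives a 9×27 integer matrix of rank 8; reducing to Smith normal form yields diagonal entries (1,1,1,1,1,1,1,1).

∂_2: C_2 → C_1 acts by ∂[p,q,r] = [q,r] − [p,r] + [p,q]. For instance
  ∂TUX = UX − TX + TU,
  ∂PTV = TV − PV + PT.
The resulting 27×18 matrix has rank 18, and its Smith normal form has invariant factors (1,1,1,1,1,1,1,1,1,1,1,1,1,1,1,1,1,2).

Now H_k = ker ∂_k / im ∂_{k+1}, so:

  H_0: rank C_0 − rank ∂_1 = 9 − 8 = 1, and the invariant factors of ∂_1 are all 1, so H_0 = Z.
  H_1: rank ker ∂_1 − rank ∂_2 = (27 − 8) − 18 = 1, and ∂_2 has invariant factor 2 > 1, so H_1 = Z ⊕ Z_2.
  H_2: rank ker ∂_2 − rank ∂_3 = (18 − 18) − 0 = 0, and there is no ∂_3, so H_2 = 0.

As a check, the Euler characteristic is 9 − 27 + 18 = 0, which agrees with 1 − 1 + 0 = 0.

H_0 = Z,  H_1 = Z ⊕ Z_2,  H_2 = 0.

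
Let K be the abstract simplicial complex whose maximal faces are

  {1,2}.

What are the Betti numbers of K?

We work with the vertex ordering 1 < 2. The simplices of K, each written with vertices in increasing order, are:

  0-simplices (2): [1], [2]
  1-simplices (1): [1,2]

giving chain groups C_0 ≅ Z^2, C_1 ≅ Z^1.

∂_1: C_1 → C_0 is given by ∂[p,q] = [q] − [p].
The resulting 2×1 matrix has rank 1, and its Smith normal form has invariant factors (1).

Now H_k = ker ∂_k / im ∂_{k+1}, so:

  H_0: rank C_0 − rank ∂_1 = 2 − 1 = 1, and the invariant factors of ∂_1 are all 1, so H_0 = Z.
  H_1: rank ker ∂_1 − rank ∂_2 = (1 − 1) − 0 = 0, and there is no ∂_2, so H_1 = 0.

Hence the Betti numbers are b_0 = 1, b_1 = 0.

b_0 = 1, b_1 = 0.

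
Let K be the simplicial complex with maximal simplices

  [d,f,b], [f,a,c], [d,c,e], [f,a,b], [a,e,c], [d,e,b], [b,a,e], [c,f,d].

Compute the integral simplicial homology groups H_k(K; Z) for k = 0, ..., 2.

H_0 ≅ Z,  H_1 = 0,  H_2 ≅ Z.

Fix the vertex order a < b < c < d < e < f and write every simplex with vertices in increasing order. Then dim K = 2 and the simplices of K are:

  0-simplices (6): a, b, c, d, e, f
  1-simplices (12): ab, ac, ae, af, bd, be, bf, cd, ce, cf, de, df
  2-simplices (8): abe, abf, ace, acf, bde, bdf, cde, cdf

Hence C_0 ≅ Z^6, C_1 ≅ Z^12, C_2 ≅ Z^8.

∂_1: C_1 → C_0 maps an edge to its endpoints' difference, ∂[p,q] = q − p. For instance
  ∂ce = e − c.
This gives a 6×12 integer matrix of rank 5; reducing to Smith normal form yields diagonal entries (1,1,1,1,1).

The boundary map ∂_2: C_2 → C_1 maps a triangle to the signed sum of its edges. For instance
  ∂abe = be − ae + ab,
  ∂ace = ce − ae + ac.
The 12×8 boundary matrix has rank 7 and Smith normal form diag(1,1,1,1,1,1,1).

Computing H_k = (kernel of ∂_k) / (image of ∂_{k+1}):

  H_0: rank C_0 − rank ∂_1 = 6 − 5 = 1, and the invariant factors of ∂_1 are all 1, so H_0 = Z.
  H_1: rank ker ∂_1 − rank ∂_2 = (12 − 5) − 7 = 0, and the invariant factors of ∂_2 are all 1, so H_1 = 0.
  H_2: rank ker ∂_2 − rank ∂_3 = (8 − 7) − 0 = 1, and there is no ∂_3, so H_2 = Z.

(K is a triangulation of the 2-sphere S^2.)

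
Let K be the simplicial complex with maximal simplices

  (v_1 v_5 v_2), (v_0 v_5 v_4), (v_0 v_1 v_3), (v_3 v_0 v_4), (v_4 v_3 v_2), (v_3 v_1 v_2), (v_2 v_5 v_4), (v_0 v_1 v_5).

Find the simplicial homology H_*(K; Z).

We work with the vertex ordering v_0 < v_1 < v_2 < v_3 < v_4 < v_5. The simplices of K, each written with vertices in increasing order, are:

  0-simplices (6): [v_0], [v_1], [v_2], [v_3], [v_4], [v_5]
  1-simplices (12): [v_0,v_1], [v_0,v_3], [v_0,v_4], [v_0,v_5], [v_1,v_2], [v_1,v_3], [v_1,v_5], [v_2,v_3], [v_2,v_4], [v_2,v_5], [v_3,v_4], [v_4,v_5]
  2-simplices (8): [v_0,v_1,v_3], [v_0,v_1,v_5], [v_0,v_3,v_4], [v_0,v_4,v_5], [v_1,v_2,v_3], [v_1,v_2,v_5], [v_2,v_3,v_4], [v_2,v_4,v_5]

Hence C_0 ≅ Z^6, C_1 ≅ Z^12, C_2 ≅ Z^8.

Boundary ∂_1: C_1 → C_0 maps an edge to its endpoints' difference, ∂[p,q] = q − p.
The resulting 6×12 matrix has rank 5, and its Smith normal form has invariant factors (1,1,1,1,1).

The boundary map ∂_2: C_2 → C_1 maps a triangle to the signed sum of its edges. For instance
  ∂[v_0,v_1,v_3] = [v_1,v_3] − [v_0,v_3] + [v_0,v_1],
  ∂[v_0,v_1,v_5] = [v_1,v_5] − [v_0,v_5] + [v_0,v_1].
As a 12×8 matrix over Z this has rank 7, with invariant factors (1,1,1,1,1,1,1).

From H_k ≅ ker(∂_k) / im(∂_{k+1}) we obtain:

  H_0: rank C_0 − rank ∂_1 = 6 − 5 = 1, and the invariant factors of ∂_1 are all 1, so H_0 ≅ Z.
  H_1: rank ker ∂_1 − rank ∂_2 = (12 − 5) − 7 = 0, and the invariant factors of ∂_2 are all 1, so H_1 ≅ 0.
  H_2: rank ker ∂_2 − rank ∂_3 = (8 − 7) − 0 = 1, and there is no ∂_3, so H_2 ≅ Z.

(K is a triangulation of the 2-sphere S^2.)

H_0 = Z,  H_1 = 0,  H_2 = Z.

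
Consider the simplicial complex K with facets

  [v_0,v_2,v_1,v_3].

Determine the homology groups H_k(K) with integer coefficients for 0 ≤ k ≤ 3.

H_0 = Z,  H_1 = 0,  H_2 = 0,  H_3 = 0.

Fix the vertex order v_0 < v_1 < v_2 < v_3 and write every simplex with vertices in increasing order. Then dim K = 3 and the simplices of K are:

  0-simplices (4): [v_0], [v_1], [v_2], [v_3]
  1-simplices (6): [v_0,v_1], [v_0,v_2], [v_0,v_3], [v_1,v_2], [v_1,v_3], [v_2,v_3]
  2-simplices (4): [v_0,v_1,v_2], [v_0,v_1,v_3], [v_0,v_2,v_3], [v_1,v_2,v_3]
  3-simplices (1): [v_0,v_1,v_2,v_3]

giving chain groups C_0 ≅ Z^4, C_1 ≅ Z^6, C_2 ≅ Z^4, C_3 ≅ Z^1.

The boundary map ∂_1: C_1 → C_0 sends each edge [p,q] (with p < q) to q − p.
The resulting 4×6 matrix has rank 3, and its Smith normal form has invariant factors (1,1,1).

∂_2: C_2 → C_1 sends each 2-simplex [p,q,r] to [q,r] − [p,r] + [p,q]. For instance
  ∂[v_0,v_1,v_2] = [v_1,v_2] − [v_0,v_2] + [v_0,v_1],
  ∂[v_1,v_2,v_3] = [v_2,v_3] − [v_1,v_3] + [v_1,v_2].
The 6×4 boundary matrix has rank 3 and Smith normal form diag(1,1,1).

Boundary ∂_3: C_3 → C_2 sends each 3-simplex σ to the alternating sum Σ_i (−1)^i (σ with its i-th vertex removed). For instance
  ∂[v_0,v_1,v_2,v_3] = [v_1,v_2,v_3] − [v_0,v_2,v_3] + [v_0,v_1,v_3] − [v_0,v_1,v_2].
As a 4×1 matrix over Z this has rank 1, with invariant factors (1).

From H_k ≅ ker(∂_k) / im(∂_{k+1}) we obtain:

  H_0: rank C_0 − rank ∂_1 = 4 − 3 = 1, and the invariant factors of ∂_1 are all 1, so H_0 ≅ Z.
  H_1: rank ker ∂_1 − rank ∂_2 = (6 − 3) − 3 = 0, and the invariant factors of ∂_2 are all 1, so H_1 ≅ 0.
  H_2: rank ker ∂_2 − rank ∂_3 = (4 − 3) − 1 = 0, and the invariant factors of ∂_3 are all 1, so H_2 ≅ 0.
  H_3: rank ker ∂_3 − rank ∂_4 = (1 − 1) − 0 = 0, and there is no ∂_4, so H_3 ≅ 0.

As a check, the Euler characteristic is 4 − 6 + 4 − 1 = 1, which agrees with 1 − 0 + 0 − 0 = 1.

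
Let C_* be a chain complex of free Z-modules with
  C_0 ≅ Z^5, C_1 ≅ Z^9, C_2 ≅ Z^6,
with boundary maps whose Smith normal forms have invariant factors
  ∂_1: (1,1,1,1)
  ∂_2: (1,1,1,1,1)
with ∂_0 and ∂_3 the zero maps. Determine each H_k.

H_0: b_0 = 5 − 0 − 4 = 1; torsion from ∂_1 factors > 1: none. So H_0 ≅ Z.
H_1: b_1 = 9 − 4 − 5 = 0; torsion from ∂_2 factors > 1: none. So H_1 ≅ 0.
H_2: b_2 = 6 − 5 − 0 = 1; torsion from ∂_3 factors > 1: none. So H_2 ≅ Z.

H_0 ≅ Z,  H_1 = 0,  H_2 ≅ Z.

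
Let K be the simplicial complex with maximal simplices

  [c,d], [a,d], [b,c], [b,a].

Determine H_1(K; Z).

K has 4 vertices, 4 edges.
rank ∂_1 = 3, rank ∂_2 = 0 ⇒ b_1 = 4 − 3 − 0 = 1. So H_1 = Z.

H_1 = Z.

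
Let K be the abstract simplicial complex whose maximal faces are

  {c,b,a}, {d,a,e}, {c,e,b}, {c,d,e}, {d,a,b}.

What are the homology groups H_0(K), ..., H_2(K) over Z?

H_0 = Z,  H_1 = Z,  H_2 = 0.

Take the total order a < b < c < d < e on the vertex set. Then K (dimension 2) consists of the simplices:

  0-simplices (5): a, b, c, d, e
  1-simplices (10): ab, ac, ad, ae, bc, bd, be, cd, ce, de
  2-simplices (5): abc, abd, ade, bce, cde

Hence C_0 ≅ Z^5, C_1 ≅ Z^10, C_2 ≅ Z^5.

Boundary ∂_1: C_1 → C_0 maps an edge to its endpoints' difference, ∂[p,q] = q − p. For instance
  ∂cd = d − c.
The resulting 5×10 matrix has rank 4, and its Smith normal form has invariant factors (1,1,1,1).

∂_2: C_2 → C_1 sends each 2-simplex [p,q,r] to [q,r] − [p,r] + [p,q]. For instance
  ∂ade = de − ae + ad,
  ∂bce = ce − be + bc.
This gives a 10×5 integer matrix of rank 5; reducing to Smith normal form yields diagonal entries (1,1,1,1,1).

Computing H_k = (kernel of ∂_k) / (image of ∂_{k+1}):

  H_0: rank C_0 − rank ∂_1 = 5 − 4 = 1, and the invariant factors of ∂_1 are all 1, so H_0 = Z.
  H_1: rank ker ∂_1 − rank ∂_2 = (10 − 4) − 5 = 1, and the invariant factors of ∂_2 are all 1, so H_1 = Z.
  H_2: rank ker ∂_2 − rank ∂_3 = (5 − 5) − 0 = 0, and there is no ∂_3, so H_2 = 0.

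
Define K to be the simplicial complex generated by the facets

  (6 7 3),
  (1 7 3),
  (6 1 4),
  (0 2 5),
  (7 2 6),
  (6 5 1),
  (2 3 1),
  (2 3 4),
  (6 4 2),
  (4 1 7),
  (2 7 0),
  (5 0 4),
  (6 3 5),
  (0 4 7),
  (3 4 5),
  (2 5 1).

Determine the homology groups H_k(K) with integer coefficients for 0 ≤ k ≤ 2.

H_0 ≅ Z,  H_1 ≅ Z^2,  H_2 ≅ Z.

Take the total order 0 < 1 < 2 < 3 < 4 < 5 < 6 < 7 on the vertex set. Then K (dimension 2) consists of the simplices:

  0-simplices (8): [0], [1], [2], [3], [4], [5], [6], [7]
  1-simplices (24): (24 of them)
  2-simplices (16): [0,2,5], [0,2,7], [0,4,5], [0,4,7], [1,2,3], [1,2,5], [1,3,7], [1,4,6], [1,4,7], [1,5,6], [2,3,4], [2,4,6], [2,6,7], [3,4,5], [3,5,6], [3,6,7]

so the chain groups are C_0 ≅ Z^8, C_1 ≅ Z^24, C_2 ≅ Z^16.

Boundary ∂_1: C_1 → C_0 sends each edge [p,q] (with p < q) to q − p.
The resulting 8×24 matrix has rank 7, and its Smith normal form has invariant factors (1,1,1,1,1,1,1).

The boundary map ∂_2: C_2 → C_1 sends each 2-simplex [p,q,r] to [q,r] − [p,r] + [p,q]. For instance
  ∂[0,4,7] = [4,7] − [0,7] + [0,4],
  ∂[3,4,5] = [4,5] − [3,5] + [3,4].
This gives a 24×16 integer matrix of rank 15; reducing to Smith normal form yields diagonal entries (1,1,1,1,1,1,1,1,1,1,1,1,1,1,1).

From H_k ≅ ker(∂_k) / im(∂_{k+1}) we obtain:

  H_0: rank C_0 − rank ∂_1 = 8 − 7 = 1, and the invariant factors of ∂_1 are all 1, so H_0 ≅ Z.
  H_1: rank ker ∂_1 − rank ∂_2 = (24 − 7) − 15 = 2, and the invariant factors of ∂_2 are all 1, so H_1 ≅ Z^2.
  H_2: rank ker ∂_2 − rank ∂_3 = (16 − 15) − 0 = 1, and there is no ∂_3, so H_2 ≅ Z.

As a check, the Euler characteristic is 8 − 24 + 16 = 0, which agrees with 1 − 2 + 1 = 0.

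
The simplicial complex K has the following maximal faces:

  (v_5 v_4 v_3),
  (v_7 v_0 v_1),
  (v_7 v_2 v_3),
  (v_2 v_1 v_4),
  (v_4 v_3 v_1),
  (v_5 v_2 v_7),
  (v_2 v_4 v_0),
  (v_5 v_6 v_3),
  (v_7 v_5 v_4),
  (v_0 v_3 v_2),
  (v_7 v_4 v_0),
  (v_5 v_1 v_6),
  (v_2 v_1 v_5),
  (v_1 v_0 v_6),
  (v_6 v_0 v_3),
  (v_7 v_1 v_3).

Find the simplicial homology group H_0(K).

H_0 ≅ Z.

Order the vertices as v_0 < v_1 < v_2 < v_3 < v_4 < v_5 < v_6 < v_7. Listing each simplex with vertices in this order, K has dimension 2 with simplices:

  0-simplices (8): [v_0], [v_1], [v_2], [v_3], [v_4], [v_5], [v_6], [v_7]
  1-simplices (24): (24 of them)
  2-simplices (16): (16 of them)

giving chain groups C_0 ≅ Z^8, C_1 ≅ Z^24, C_2 ≅ Z^16.

Boundary ∂_1: C_1 → C_0 is given by ∂[p,q] = [q] − [p]. For instance
  ∂[v_3,v_6] = [v_6] − [v_3].
As a 8×24 matrix over Z this has rank 7, with invariant factors (1,1,1,1,1,1,1).

The boundary map ∂_2: C_2 → C_1 sends each 2-simplex [p,q,r] to [q,r] − [p,r] + [p,q]. For instance
  ∂[v_2,v_5,v_7] = [v_5,v_7] − [v_2,v_7] + [v_2,v_5],
  ∂[v_4,v_5,v_7] = [v_5,v_7] − [v_4,v_7] + [v_4,v_5].
The resulting 24×16 matrix has rank 15, and its Smith normal form has invariant factors (1,1,1,1,1,1,1,1,1,1,1,1,1,1,1).

Reading off H_k = ker ∂_k / im ∂_{k+1}:

  H_0: rank C_0 − rank ∂_1 = 8 − 7 = 1, and the invariant factors of ∂_1 are all 1, so H_0 ≅ Z.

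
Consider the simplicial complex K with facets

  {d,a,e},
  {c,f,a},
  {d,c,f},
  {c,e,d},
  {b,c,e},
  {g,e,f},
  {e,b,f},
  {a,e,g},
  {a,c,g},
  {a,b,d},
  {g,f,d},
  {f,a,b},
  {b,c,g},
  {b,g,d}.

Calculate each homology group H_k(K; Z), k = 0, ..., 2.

K has 7 vertices, 21 edges, 14 triangles.
rank ∂_0 = 0, rank ∂_1 = 6 ⇒ b_0 = 7 − 0 − 6 = 1; all invariant factors of ∂_1 are 1 so no torsion. So H_0 ≅ Z.
rank ∂_1 = 6, rank ∂_2 = 13 ⇒ b_1 = 21 − 6 − 13 = 2; all invariant factors of ∂_2 are 1 so no torsion. So H_1 ≅ Z^2.
rank ∂_2 = 13, rank ∂_3 = 0 ⇒ b_2 = 14 − 13 − 0 = 1. So H_2 ≅ Z.

H_0 ≅ Z,  H_1 ≅ Z^2,  H_2 ≅ Z.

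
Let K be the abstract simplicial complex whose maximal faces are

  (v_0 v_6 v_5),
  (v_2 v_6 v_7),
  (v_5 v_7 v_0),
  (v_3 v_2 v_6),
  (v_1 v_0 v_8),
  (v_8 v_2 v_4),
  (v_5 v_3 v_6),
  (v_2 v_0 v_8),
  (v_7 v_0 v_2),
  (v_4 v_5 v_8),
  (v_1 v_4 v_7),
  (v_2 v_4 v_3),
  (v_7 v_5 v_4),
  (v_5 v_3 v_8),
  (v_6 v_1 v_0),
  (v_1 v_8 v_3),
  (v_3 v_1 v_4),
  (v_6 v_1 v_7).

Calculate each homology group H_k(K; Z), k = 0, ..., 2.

H_0 ≅ Z,  H_1 ≅ Z × Z/2,  H_2 = 0.

Fix the vertex order v_0 < v_1 < v_2 < v_3 < v_4 < v_5 < v_6 < v_7 < v_8 and write every simplex with vertices in increasing order. Then dim K = 2 and the simplices of K are:

  0-simplices (9): [v_0], [v_1], [v_2], [v_3], [v_4], [v_5], [v_6], [v_7], [v_8]
  1-simplices (27): (27 of them)
  2-simplices (18): (18 of them)

so the chain groups are C_0 ≅ Z^9, C_1 ≅ Z^27, C_2 ≅ Z^18.

Boundary ∂_1: C_1 → C_0 sends each edge [p,q] (with p < q) to q − p.
As a 9×27 matrix over Z this has rank 8, with invariant factors (1,1,1,1,1,1,1,1).

∂_2: C_2 → C_1 maps a triangle to the signed sum of its edges. For instance
  ∂[v_1,v_3,v_4] = [v_3,v_4] − [v_1,v_4] + [v_1,v_3],
  ∂[v_0,v_1,v_6] = [v_1,v_6] − [v_0,v_6] + [v_0,v_1].
As a 27×18 matrix over Z this has rank 18, with invariant factors (1,1,1,1,1,1,1,1,1,1,1,1,1,1,1,1,1,2).

Reading off H_k = ker ∂_k / im ∂_{k+1}:

  H_0: rank C_0 − rank ∂_1 = 9 − 8 = 1, and the invariant factors of ∂_1 are all 1, so H_0 = Z.
  H_1: rank ker ∂_1 − rank ∂_2 = (27 − 8) − 18 = 1, and ∂_2 has invariant factor 2 > 1, so H_1 = Z × Z/2.
  H_2: rank ker ∂_2 − rank ∂_3 = (18 − 18) − 0 = 0, and there is no ∂_3, so H_2 = 0.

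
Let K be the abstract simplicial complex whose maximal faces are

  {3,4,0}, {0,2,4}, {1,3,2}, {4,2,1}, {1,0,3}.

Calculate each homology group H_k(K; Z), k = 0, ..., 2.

We work with the vertex ordering 0 < 1 < 2 < 3 < 4. The simplices of K, each written with vertices in increasing order, are:

  0-simplices (5): [0], [1], [2], [3], [4]
  1-simplices (10): [0,1], [0,2], [0,3], [0,4], [1,2], [1,3], [1,4], [2,3], [2,4], [3,4]
  2-simplices (5): [0,1,3], [0,2,4], [0,3,4], [1,2,3], [1,2,4]

giving chain groups C_0 ≅ Z^5, C_1 ≅ Z^10, C_2 ≅ Z^5.

∂_1: C_1 → C_0 is given by ∂[p,q] = [q] − [p]. For instance
  ∂[0,3] = [3] − [0].
This gives a 5×10 integer matrix of rank 4; reducing to Smith normal form yields diagonal entries (1,1,1,1).

Boundary ∂_2: C_2 → C_1 sends each 2-simplex [p,q,r] to [q,r] − [p,r] + [p,q]. For instance
  ∂[0,3,4] = [3,4] − [0,4] + [0,3],
  ∂[1,2,3] = [2,3] − [1,3] + [1,2].
The resulting 10×5 matrix has rank 5, and its Smith normal form has invariant factors (1,1,1,1,1).

Now H_k = ker ∂_k / im ∂_{k+1}, so:

  H_0: rank C_0 − rank ∂_1 = 5 − 4 = 1, and the invariant factors of ∂_1 are all 1, so H_0 ≅ Z.
  H_1: rank ker ∂_1 − rank ∂_2 = (10 − 4) − 5 = 1, and the invariant factors of ∂_2 are all 1, so H_1 ≅ Z.
  H_2: rank ker ∂_2 − rank ∂_3 = (5 − 5) − 0 = 0, and there is no ∂_3, so H_2 ≅ 0.

H_0 = Z,  H_1 = Z,  H_2 = 0.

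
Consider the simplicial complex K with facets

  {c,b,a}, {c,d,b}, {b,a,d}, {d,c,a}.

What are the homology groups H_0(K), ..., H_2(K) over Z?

H_0 ≅ Z,  H_1 = 0,  H_2 ≅ Z.

Take the total order a < b < c < d on the vertex set. Then K (dimension 2) consists of the simplices:

  0-simplices (4): a, b, c, d
  1-simplices (6): ab, ac, ad, bc, bd, cd
  2-simplices (4): abc, abd, acd, bcd

so the chain groups are C_0 ≅ Z^4, C_1 ≅ Z^6, C_2 ≅ Z^4.

∂_1: C_1 → C_0 sends each edge [p,q] (with p < q) to q − p. For instance
  ∂ac = c − a.
This gives a 4×6 integer matrix of rank 3; reducing to Smith normal form yields diagonal entries (1,1,1).

∂_2: C_2 → C_1 sends each 2-simplex [p,q,r] to [q,r] − [p,r] + [p,q]. For instance
  ∂abc = bc − ac + ab,
  ∂bcd = cd − bd + bc.
The 6×4 boundary matrix has rank 3 and Smith normal form diag(1,1,1).

Now H_k = ker ∂_k / im ∂_{k+1}, so:

  H_0: rank C_0 − rank ∂_1 = 4 − 3 = 1, and the invariant factors of ∂_1 are all 1, so H_0 ≅ Z.
  H_1: rank ker ∂_1 − rank ∂_2 = (6 − 3) − 3 = 0, and the invariant factors of ∂_2 are all 1, so H_1 ≅ 0.
  H_2: rank ker ∂_2 − rank ∂_3 = (4 − 3) − 0 = 1, and there is no ∂_3, so H_2 ≅ Z.

As a check, the Euler characteristic is 4 − 6 + 4 = 2, which agrees with 1 − 0 + 1 = 2.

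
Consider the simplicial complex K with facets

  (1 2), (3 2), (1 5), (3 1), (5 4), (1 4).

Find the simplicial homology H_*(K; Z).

H_0 = Z,  H_1 = Z^2.

Fix the vertex order 1 < 2 < 3 < 4 < 5 and write every simplex with vertices in increasing order. Then dim K = 1 and the simplices of K are:

  0-simplices (5): [1], [2], [3], [4], [5]
  1-simplices (6): [1,2], [1,3], [1,4], [1,5], [2,3], [4,5]

so the chain groups are C_0 ≅ Z^5, C_1 ≅ Z^6.

The boundary map ∂_1: C_1 → C_0 is given by ∂[p,q] = [q] − [p].
The 5×6 boundary matrix has rank 4 and Smith normal form diag(1,1,1,1).

Reading off H_k = ker ∂_k / im ∂_{k+1}:

  H_0: rank C_0 − rank ∂_1 = 5 − 4 = 1, and the invariant factors of ∂_1 are all 1, so H_0 = Z.
  H_1: rank ker ∂_1 − rank ∂_2 = (6 − 4) − 0 = 2, and there is no ∂_2, so H_1 = Z^2.

As a check, the Euler characteristic is 5 − 6 = -1, which agrees with 1 − 2 = -1.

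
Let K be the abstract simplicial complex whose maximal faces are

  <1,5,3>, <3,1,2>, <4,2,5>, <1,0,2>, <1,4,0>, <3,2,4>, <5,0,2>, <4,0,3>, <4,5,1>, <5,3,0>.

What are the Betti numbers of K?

b_0 = 1, b_1 = 0, b_2 = 0.

Take the total order 0 < 1 < 2 < 3 < 4 < 5 on the vertex set. Then K (dimension 2) consists of the simplices:

  0-simplices (6): [0], [1], [2], [3], [4], [5]
  1-simplices (15): [0,1], [0,2], [0,3], [0,4], [0,5], [1,2], [1,3], [1,4], [1,5], [2,3], [2,4], [2,5], [3,4], [3,5], [4,5]
  2-simplices (10): [0,1,2], [0,1,4], [0,2,5], [0,3,4], [0,3,5], [1,2,3], [1,3,5], [1,4,5], [2,3,4], [2,4,5]

Hence C_0 ≅ Z^6, C_1 ≅ Z^15, C_2 ≅ Z^10.

Boundary ∂_1: C_1 → C_0 sends each edge [p,q] (with p < q) to q − p.
The 6×15 boundary matrix has rank 5 and Smith normal form diag(1,1,1,1,1).

The boundary map ∂_2: C_2 → C_1 acts by ∂[p,q,r] = [q,r] − [p,r] + [p,q]. For instance
  ∂[0,1,4] = [1,4] − [0,4] + [0,1],
  ∂[0,3,5] = [3,5] − [0,5] + [0,3].
As a 15×10 matrix over Z this has rank 10, with invariant factors (1,1,1,1,1,1,1,1,1,2).

Reading off H_k = ker ∂_k / im ∂_{k+1}:

  H_0: rank C_0 − rank ∂_1 = 6 − 5 = 1, and the invariant factors of ∂_1 are all 1, so H_0 ≅ Z.
  H_1: rank ker ∂_1 − rank ∂_2 = (15 − 5) − 10 = 0, and ∂_2 has invariant factor 2 > 1, so H_1 ≅ Z_2.
  H_2: rank ker ∂_2 − rank ∂_3 = (10 − 10) − 0 = 0, and there is no ∂_3, so H_2 ≅ 0.

(K is a triangulation of the real projective plane RP^2.)

Hence the Betti numbers are b_0 = 1, b_1 = 0, b_2 = 0.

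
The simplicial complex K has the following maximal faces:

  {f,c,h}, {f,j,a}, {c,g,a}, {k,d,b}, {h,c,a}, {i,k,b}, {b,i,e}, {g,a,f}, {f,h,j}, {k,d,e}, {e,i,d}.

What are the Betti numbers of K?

b_0 = 2, b_1 = 2, b_2 = 0.

We work with the vertex ordering a < b < c < d < e < f < g < h < i < j < k. The simplices of K, each written with vertices in increasing order, are:

  0-simplices (11): a, b, c, d, e, f, g, h, i, j, k
  1-simplices (22): ac, af, ag, ah, aj, bd, be, bi, bk, cf, cg, ch, de, di, dk, ei, ek, fg, fh, fj, hj, ik
  2-simplices (11): acg, ach, afg, afj, bdk, bei, bik, cfh, dei, dek, fhj

Hence C_0 ≅ Z^11, C_1 ≅ Z^22, C_2 ≅ Z^11.

∂_1: C_1 → C_0 sends each edge [p,q] (with p < q) to q − p.
The resulting 11×22 matrix has rank 9, and its Smith normal form has invariant factors (1,1,1,1,1,1,1,1,1).

∂_2: C_2 → C_1 sends each 2-simplex [p,q,r] to [q,r] − [p,r] + [p,q]. For instance
  ∂bei = ei − bi + be,
  ∂dei = ei − di + de.
The 22×11 boundary matrix has rank 11 and Smith normal form diag(1,1,1,1,1,1,1,1,1,1,1).

Reading off H_k = ker ∂_k / im ∂_{k+1}:

  H_0: rank C_0 − rank ∂_1 = 11 − 9 = 2, and the invariant factors of ∂_1 are all 1, so H_0 = Z^2.
  H_1: rank ker ∂_1 − rank ∂_2 = (22 − 9) − 11 = 2, and the invariant factors of ∂_2 are all 1, so H_1 = Z^2.
  H_2: rank ker ∂_2 − rank ∂_3 = (11 − 11) − 0 = 0, and there is no ∂_3, so H_2 = 0.

Hence the Betti numbers are b_0 = 2, b_1 = 2, b_2 = 0.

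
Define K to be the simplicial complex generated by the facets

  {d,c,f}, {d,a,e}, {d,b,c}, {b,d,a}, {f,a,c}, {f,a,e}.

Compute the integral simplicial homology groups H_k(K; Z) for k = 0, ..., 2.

We work with the vertex ordering a < b < c < d < e < f. The simplices of K, each written with vertices in increasing order, are:

  0-simplices (6): a, b, c, d, e, f
  1-simplices (12): ab, ac, ad, ae, af, bc, bd, cd, cf, de, df, ef
  2-simplices (6): abd, acf, ade, aef, bcd, cdf

Hence C_0 ≅ Z^6, C_1 ≅ Z^12, C_2 ≅ Z^6.

The boundary map ∂_1: C_1 → C_0 maps an edge to its endpoints' difference, ∂[p,q] = q − p. For instance
  ∂de = e − d.
The 6×12 boundary matrix has rank 5 and Smith normal form diag(1,1,1,1,1).

Boundary ∂_2: C_2 → C_1 maps a triangle to the signed sum of its edges. For instance
  ∂abd = bd − ad + ab,
  ∂bcd = cd − bd + bc.
As a 12×6 matrix over Z this has rank 6, with invariant factors (1,1,1,1,1,1).

Now H_k = ker ∂_k / im ∂_{k+1}, so:

  H_0: rank C_0 − rank ∂_1 = 6 − 5 = 1, and the invariant factors of ∂_1 are all 1, so H_0 ≅ Z.
  H_1: rank ker ∂_1 − rank ∂_2 = (12 − 5) − 6 = 1, and the invariant factors of ∂_2 are all 1, so H_1 ≅ Z.
  H_2: rank ker ∂_2 − rank ∂_3 = (6 − 6) − 0 = 0, and there is no ∂_3, so H_2 ≅ 0.

As a check, the Euler characteristic is 6 − 12 + 6 = 0, which agrees with 1 − 1 + 0 = 0.
(K is a triangulation of the cylinder S^1 x I.)

H_0 ≅ Z,  H_1 ≅ Z,  H_2 = 0.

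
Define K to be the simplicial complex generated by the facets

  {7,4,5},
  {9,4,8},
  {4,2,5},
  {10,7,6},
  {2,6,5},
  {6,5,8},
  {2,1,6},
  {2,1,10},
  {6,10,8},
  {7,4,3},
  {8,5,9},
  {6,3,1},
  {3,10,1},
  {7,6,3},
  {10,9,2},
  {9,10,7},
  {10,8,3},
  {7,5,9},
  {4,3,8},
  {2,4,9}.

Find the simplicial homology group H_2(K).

Take the total order 1 < 2 < 3 < 4 < 5 < 6 < 7 < 8 < 9 < 10 on the vertex set. Then K (dimension 2) consists of the simplices:

  0-simplices (10): [1], [2], [3], [4], [5], [6], [7], [8], [9], [10]
  1-simplices (30): (30 of them)
  2-simplices (20): (20 of them)

so the chain groups are C_0 ≅ Z^10, C_1 ≅ Z^30, C_2 ≅ Z^20.

Boundary ∂_1: C_1 → C_0 maps an edge to its endpoints' difference, ∂[p,q] = q − p. For instance
  ∂[4,8] = [8] − [4].
As a 10×30 matrix over Z this has rank 9, with invariant factors (1,1,1,1,1,1,1,1,1).

∂_2: C_2 → C_1 acts by ∂[p,q,r] = [q,r] − [p,r] + [p,q]. For instance
  ∂[2,4,9] = [4,9] − [2,9] + [2,4],
  ∂[5,8,9] = [8,9] − [5,9] + [5,8].
The resulting 30×20 matrix has rank 20, and its Smith normal form has invariant factors (1,1,1,1,1,1,1,1,1,1,1,1,1,1,1,1,1,1,1,2).

Reading off H_k = ker ∂_k / im ∂_{k+1}:

  H_2: rank ker ∂_2 − rank ∂_3 = (20 − 20) − 0 = 0, and there is no ∂_3, so H_2 ≅ 0.

(K is a triangulation of the Klein bottle.)

H_2 = 0.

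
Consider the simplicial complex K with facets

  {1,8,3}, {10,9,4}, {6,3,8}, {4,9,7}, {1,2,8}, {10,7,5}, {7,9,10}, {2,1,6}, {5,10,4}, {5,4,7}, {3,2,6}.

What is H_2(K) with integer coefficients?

Fix the vertex order 1 < 2 < 3 < 4 < 5 < 6 < 7 < 8 < 9 < 10 and write every simplex with vertices in increasing order. Then dim K = 2 and the simplices of K are:

  0-simplices (10): [1], [2], [3], [4], [5], [6], [7], [8], [9], [10]
  1-simplices (19): [1,2], [1,3], [1,6], [1,8], [2,3], [2,6], [2,8], [3,6], [3,8], [4,5], [4,7], [4,9], [4,10], [5,7], [5,10], [6,8], [7,9], [7,10], [9,10]
  2-simplices (11): [1,2,6], [1,2,8], [1,3,8], [2,3,6], [3,6,8], [4,5,7], [4,5,10], [4,7,9], [4,9,10], [5,7,10], [7,9,10]

giving chain groups C_0 ≅ Z^10, C_1 ≅ Z^19, C_2 ≅ Z^11.

The boundary map ∂_1: C_1 → C_0 is given by ∂[p,q] = [q] − [p]. For instance
  ∂[3,6] = [6] − [3].
The resulting 10×19 matrix has rank 8, and its Smith normal form has invariant factors (1,1,1,1,1,1,1,1).

∂_2: C_2 → C_1 maps a triangle to the signed sum of its edges. For instance
  ∂[1,2,6] = [2,6] − [1,6] + [1,2],
  ∂[4,5,7] = [5,7] − [4,7] + [4,5].
This gives a 19×11 integer matrix of rank 10; reducing to Smith normal form yields diagonal entries (1,1,1,1,1,1,1,1,1,1).

Now H_k = ker ∂_k / im ∂_{k+1}, so:

  H_2: rank ker ∂_2 − rank ∂_3 = (11 − 10) − 0 = 1, and there is no ∂_3, so H_2 = Z.

H_2 = Z.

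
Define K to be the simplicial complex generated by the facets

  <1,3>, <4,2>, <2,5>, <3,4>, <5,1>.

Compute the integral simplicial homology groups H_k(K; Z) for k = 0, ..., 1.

H_0 = Z,  H_1 = Z.

We work with the vertex ordering 1 < 2 < 3 < 4 < 5. The simplices of K, each written with vertices in increasing order, are:

  0-simplices (5): [1], [2], [3], [4], [5]
  1-simplices (5): [1,3], [1,5], [2,4], [2,5], [3,4]

Hence C_0 ≅ Z^5, C_1 ≅ Z^5.

The boundary map ∂_1: C_1 → C_0 maps an edge to its endpoints' difference, ∂[p,q] = q − p.
As a 5×5 matrix over Z this has rank 4, with invariant factors (1,1,1,1).

Computing H_k = (kernel of ∂_k) / (image of ∂_{k+1}):

  H_0: rank C_0 − rank ∂_1 = 5 − 4 = 1, and the invariant factors of ∂_1 are all 1, so H_0 = Z.
  H_1: rank ker ∂_1 − rank ∂_2 = (5 − 4) − 0 = 1, and there is no ∂_2, so H_1 = Z.

As a check, the Euler characteristic is 5 − 5 = 0, which agrees with 1 − 1 = 0.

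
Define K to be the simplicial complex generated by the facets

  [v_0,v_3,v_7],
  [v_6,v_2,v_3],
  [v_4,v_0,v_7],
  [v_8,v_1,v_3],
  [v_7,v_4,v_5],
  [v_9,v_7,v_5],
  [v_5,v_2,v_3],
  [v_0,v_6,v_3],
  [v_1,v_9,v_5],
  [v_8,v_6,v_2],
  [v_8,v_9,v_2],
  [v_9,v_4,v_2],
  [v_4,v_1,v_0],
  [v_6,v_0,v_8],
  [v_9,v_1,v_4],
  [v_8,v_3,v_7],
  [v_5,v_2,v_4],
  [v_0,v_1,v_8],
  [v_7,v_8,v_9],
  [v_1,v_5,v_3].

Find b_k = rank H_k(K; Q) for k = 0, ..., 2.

Fix the vertex order v_0 < v_1 < v_2 < v_3 < v_4 < v_5 < v_6 < v_7 < v_8 < v_9 and write every simplex with vertices in increasing order. Then dim K = 2 and the simplices of K are:

  0-simplices (10): [v_0], [v_1], [v_2], [v_3], [v_4], [v_5], [v_6], [v_7], [v_8], [v_9]
  1-simplices (30): (30 of them)
  2-simplices (20): (20 of them)

giving chain groups C_0 ≅ Z^10, C_1 ≅ Z^30, C_2 ≅ Z^20.

Boundary ∂_1: C_1 → C_0 is given by ∂[p,q] = [q] − [p].
As a 10×30 matrix over Z this has rank 9, with invariant factors (1,1,1,1,1,1,1,1,1).

The boundary map ∂_2: C_2 → C_1 acts by ∂[p,q,r] = [q,r] − [p,r] + [p,q]. For instance
  ∂[v_2,v_3,v_5] = [v_3,v_5] − [v_2,v_5] + [v_2,v_3],
  ∂[v_2,v_4,v_9] = [v_4,v_9] − [v_2,v_9] + [v_2,v_4].
The resulting 30×20 matrix has rank 20, and its Smith normal form has invariant factors (1,1,1,1,1,1,1,1,1,1,1,1,1,1,1,1,1,1,1,2).

Computing H_k = (kernel of ∂_k) / (image of ∂_{k+1}):

  H_0: rank C_0 − rank ∂_1 = 10 − 9 = 1, and the invariant factors of ∂_1 are all 1, so H_0 = Z.
  H_1: rank ker ∂_1 − rank ∂_2 = (30 − 9) − 20 = 1, and ∂_2 has invariant factor 2 > 1, so H_1 = Z ⊕ Z/2Z.
  H_2: rank ker ∂_2 − rank ∂_3 = (20 − 20) − 0 = 0, and there is no ∂_3, so H_2 = 0.

As a check, the Euler characteristic is 10 − 30 + 20 = 0, which agrees with 1 − 1 + 0 = 0.

Hence the Betti numbers are b_0 = 1, b_1 = 1, b_2 = 0.

b_0 = 1, b_1 = 1, b_2 = 0.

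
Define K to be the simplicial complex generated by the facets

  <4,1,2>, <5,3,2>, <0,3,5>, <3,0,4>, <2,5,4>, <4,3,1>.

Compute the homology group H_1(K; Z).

Fix the vertex order 0 < 1 < 2 < 3 < 4 < 5 and write every simplex with vertices in increasing order. Then dim K = 2 and the simplices of K are:

  0-simplices (6): [0], [1], [2], [3], [4], [5]
  1-simplices (12): [0,3], [0,4], [0,5], [1,2], [1,3], [1,4], [2,3], [2,4], [2,5], [3,4], [3,5], [4,5]
  2-simplices (6): [0,3,4], [0,3,5], [1,2,4], [1,3,4], [2,3,5], [2,4,5]

so the chain groups are C_0 ≅ Z^6, C_1 ≅ Z^12, C_2 ≅ Z^6.

The boundary map ∂_1: C_1 → C_0 maps an edge to its endpoints' difference, ∂[p,q] = q − p.
This gives a 6×12 integer matrix of rank 5; reducing to Smith normal form yields diagonal entries (1,1,1,1,1).

Boundary ∂_2: C_2 → C_1 sends each 2-simplex [p,q,r] to [q,r] − [p,r] + [p,q]. For instance
  ∂[1,2,4] = [2,4] − [1,4] + [1,2],
  ∂[1,3,4] = [3,4] − [1,4] + [1,3].
The 12×6 boundary matrix has rank 6 and Smith normal form diag(1,1,1,1,1,1).

Now H_k = ker ∂_k / im ∂_{k+1}, so:

  H_1: rank ker ∂_1 − rank ∂_2 = (12 − 5) − 6 = 1, and the invariant factors of ∂_2 are all 1, so H_1 ≅ Z.

H_1 ≅ Z.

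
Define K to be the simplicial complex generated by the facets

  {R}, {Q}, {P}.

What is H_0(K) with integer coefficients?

H_0 = Z^3.

Order the vertices as P < Q < R. Listing each simplex with vertices in this order, K has dimension 0 with simplices:

  0-simplices (3): P, Q, R

so the chain groups are C_0 ≅ Z^3.

Computing H_k = (kernel of ∂_k) / (image of ∂_{k+1}):

  H_0: rank C_0 − rank ∂_1 = 3 − 0 = 3, and there is no ∂_1, so H_0 = Z^3.

(K is a triangulation of a set of 3 points.)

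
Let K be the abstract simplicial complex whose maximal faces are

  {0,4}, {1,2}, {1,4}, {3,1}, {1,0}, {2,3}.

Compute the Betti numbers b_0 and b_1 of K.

Order the vertices as 0 < 1 < 2 < 3 < 4. Listing each simplex with vertices in this order, K has dimension 1 with simplices:

  0-simplices (5): [0], [1], [2], [3], [4]
  1-simplices (6): [0,1], [0,4], [1,2], [1,3], [1,4], [2,3]

so the chain groups are C_0 ≅ Z^5, C_1 ≅ Z^6.

The boundary map ∂_1: C_1 → C_0 is given by ∂[p,q] = [q] − [p]. For instance
  ∂[2,3] = [3] − [2].
As a 5×6 matrix over Z this has rank 4, with invariant factors (1,1,1,1).

From H_k ≅ ker(∂_k) / im(∂_{k+1}) we obtain:

  H_0: rank C_0 − rank ∂_1 = 5 − 4 = 1, and the invariant factors of ∂_1 are all 1, so H_0 = Z.
  H_1: rank ker ∂_1 − rank ∂_2 = (6 − 4) − 0 = 2, and there is no ∂_2, so H_1 = Z^2.

Hence the Betti numbers are b_0 = 1, b_1 = 2.

b_0 = 1, b_1 = 2.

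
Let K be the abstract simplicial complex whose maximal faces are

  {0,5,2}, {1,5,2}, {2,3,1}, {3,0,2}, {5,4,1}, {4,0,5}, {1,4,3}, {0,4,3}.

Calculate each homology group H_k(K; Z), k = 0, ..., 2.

We work with the vertex ordering 0 < 1 < 2 < 3 < 4 < 5. The simplices of K, each written with vertices in increasing order, are:

  0-simplices (6): [0], [1], [2], [3], [4], [5]
  1-simplices (12): [0,2], [0,3], [0,4], [0,5], [1,2], [1,3], [1,4], [1,5], [2,3], [2,5], [3,4], [4,5]
  2-simplices (8): [0,2,3], [0,2,5], [0,3,4], [0,4,5], [1,2,3], [1,2,5], [1,3,4], [1,4,5]

so the chain groups are C_0 ≅ Z^6, C_1 ≅ Z^12, C_2 ≅ Z^8.

∂_1: C_1 → C_0 sends each edge [p,q] (with p < q) to q − p. For instance
  ∂[2,5] = [5] − [2].
As a 6×12 matrix over Z this has rank 5, with invariant factors (1,1,1,1,1).

∂_2: C_2 → C_1 maps a triangle to the signed sum of its edges. For instance
  ∂[0,3,4] = [3,4] − [0,4] + [0,3],
  ∂[0,2,5] = [2,5] − [0,5] + [0,2].
As a 12×8 matrix over Z this has rank 7, with invariant factors (1,1,1,1,1,1,1).

Computing H_k = (kernel of ∂_k) / (image of ∂_{k+1}):

  H_0: rank C_0 − rank ∂_1 = 6 − 5 = 1, and the invariant factors of ∂_1 are all 1, so H_0 = Z.
  H_1: rank ker ∂_1 − rank ∂_2 = (12 − 5) − 7 = 0, and the invariant factors of ∂_2 are all 1, so H_1 = 0.
  H_2: rank ker ∂_2 − rank ∂_3 = (8 − 7) − 0 = 1, and there is no ∂_3, so H_2 = Z.

As a check, the Euler characteristic is 6 − 12 + 8 = 2, which agrees with 1 − 0 + 1 = 2.

H_0 = Z,  H_1 = 0,  H_2 = Z.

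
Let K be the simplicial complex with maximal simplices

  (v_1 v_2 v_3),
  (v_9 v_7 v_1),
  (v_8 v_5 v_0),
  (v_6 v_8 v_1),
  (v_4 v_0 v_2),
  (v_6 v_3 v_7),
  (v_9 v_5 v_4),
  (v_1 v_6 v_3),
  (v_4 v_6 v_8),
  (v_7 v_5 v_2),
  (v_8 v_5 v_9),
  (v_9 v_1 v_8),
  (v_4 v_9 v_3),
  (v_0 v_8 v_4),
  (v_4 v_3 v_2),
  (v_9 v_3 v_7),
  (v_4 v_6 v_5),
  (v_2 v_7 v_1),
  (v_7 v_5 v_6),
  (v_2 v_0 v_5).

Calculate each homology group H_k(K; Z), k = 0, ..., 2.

H_0 = Z,  H_1 = Z ⊕ Z/2Z,  H_2 = 0.

Fix the vertex order v_0 < v_1 < v_2 < v_3 < v_4 < v_5 < v_6 < v_7 < v_8 < v_9 and write every simplex with vertices in increasing order. Then dim K = 2 and the simplices of K are:

  0-simplices (10): [v_0], [v_1], [v_2], [v_3], [v_4], [v_5], [v_6], [v_7], [v_8], [v_9]
  1-simplices (30): (30 of them)
  2-simplices (20): (20 of them)

Hence C_0 ≅ Z^10, C_1 ≅ Z^30, C_2 ≅ Z^20.

The boundary map ∂_1: C_1 → C_0 sends each edge [p,q] (with p < q) to q − p.
This gives a 10×30 integer matrix of rank 9; reducing to Smith normal form yields diagonal entries (1,1,1,1,1,1,1,1,1).

Boundary ∂_2: C_2 → C_1 sends each 2-simplex [p,q,r] to [q,r] − [p,r] + [p,q]. For instance
  ∂[v_4,v_5,v_9] = [v_5,v_9] − [v_4,v_9] + [v_4,v_5],
  ∂[v_1,v_2,v_7] = [v_2,v_7] − [v_1,v_7] + [v_1,v_2].
This gives a 30×20 integer matrix of rank 20; reducing to Smith normal form yields diagonal entries (1,1,1,1,1,1,1,1,1,1,1,1,1,1,1,1,1,1,1,2).

Reading off H_k = ker ∂_k / im ∂_{k+1}:

  H_0: rank C_0 − rank ∂_1 = 10 − 9 = 1, and the invariant factors of ∂_1 are all 1, so H_0 ≅ Z.
  H_1: rank ker ∂_1 − rank ∂_2 = (30 − 9) − 20 = 1, and ∂_2 has invariant factor 2 > 1, so H_1 ≅ Z ⊕ Z/2Z.
  H_2: rank ker ∂_2 − rank ∂_3 = (20 − 20) − 0 = 0, and there is no ∂_3, so H_2 ≅ 0.

As a check, the Euler characteristic is 10 − 30 + 20 = 0, which agrees with 1 − 1 + 0 = 0.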